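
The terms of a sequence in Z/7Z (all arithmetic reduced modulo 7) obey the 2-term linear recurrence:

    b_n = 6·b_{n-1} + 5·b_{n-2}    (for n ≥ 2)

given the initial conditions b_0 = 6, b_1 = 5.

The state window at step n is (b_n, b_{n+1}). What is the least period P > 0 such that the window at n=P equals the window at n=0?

42

n=0: window = (6, 5)
n=1: window = (5, 4)
n=2: window = (4, 0)
n=3: window = (0, 6)
n=4: window = (6, 1)
n=5: window = (1, 1)
n=6: window = (1, 4)
n=7: window = (4, 1)
n=8: window = (1, 5)
n=9: window = (5, 0)
n=10: window = (0, 4)
n=11: window = (4, 3)
n=12: window = (3, 3)
n=13: window = (3, 5)
n=14: window = (5, 3)
n=15: window = (3, 1)
n=16: window = (1, 0)
n=17: window = (0, 5)
n=18: window = (5, 2)
n=19: window = (2, 2)
n=20: window = (2, 1)
n=21: window = (1, 2)
n=22: window = (2, 3)
n=23: window = (3, 0)
n=24: window = (0, 1)
n=25: window = (1, 6)
n=26: window = (6, 6)
n=27: window = (6, 3)
n=28: window = (3, 6)
n=29: window = (6, 2)
n=30: window = (2, 0)
n=31: window = (0, 3)
n=32: window = (3, 4)
n=33: window = (4, 4)
n=34: window = (4, 2)
n=35: window = (2, 4)
n=36: window = (4, 6)
n=37: window = (6, 0)
n=38: window = (0, 2)
n=39: window = (2, 5)
n=40: window = (5, 5)
n=41: window = (5, 6)
n=42: window = (6, 5)
window at n=42 equals window at n=0 → period = 42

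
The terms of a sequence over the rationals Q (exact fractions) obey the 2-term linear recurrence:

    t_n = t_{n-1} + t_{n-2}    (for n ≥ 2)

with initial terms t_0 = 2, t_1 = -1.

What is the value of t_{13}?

55

t_2 = 1·-1 + 1·2 = 1
t_3 = 1·1 + 1·-1 = 0
t_4 = 1·0 + 1·1 = 1
t_5 = 1·1 + 1·0 = 1
t_6 = 1·1 + 1·1 = 2
t_7 = 1·2 + 1·1 = 3
t_8 = 1·3 + 1·2 = 5
t_9 = 1·5 + 1·3 = 8
t_10 = 1·8 + 1·5 = 13
t_11 = 1·13 + 1·8 = 21
t_12 = 1·21 + 1·13 = 34
t_13 = 1·34 + 1·21 = 55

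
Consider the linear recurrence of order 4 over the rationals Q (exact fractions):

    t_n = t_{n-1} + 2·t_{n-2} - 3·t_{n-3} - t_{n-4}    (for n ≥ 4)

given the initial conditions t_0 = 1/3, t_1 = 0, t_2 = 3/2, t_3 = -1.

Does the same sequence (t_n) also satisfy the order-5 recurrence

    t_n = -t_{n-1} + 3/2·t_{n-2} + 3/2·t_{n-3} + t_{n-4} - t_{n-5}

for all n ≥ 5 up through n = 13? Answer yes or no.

Terms t_0..t_13: 1/3, 0, 3/2, -1, 5/3, -29/6, 0, -41/3, -5/6, -70/3, 16, -29/2, 265/3, 104/3
n=5: candidate gives -5/4, actual t_5 = -29/6 ✗

no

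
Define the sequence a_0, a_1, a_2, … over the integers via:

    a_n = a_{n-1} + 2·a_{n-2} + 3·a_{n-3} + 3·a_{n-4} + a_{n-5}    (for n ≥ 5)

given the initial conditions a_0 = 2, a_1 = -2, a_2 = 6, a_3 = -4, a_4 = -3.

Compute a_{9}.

-17

a_5 = 1·-3 + 2·-4 + 3·6 + 3·-2 + 1·2 = 3
a_6 = 1·3 + 2·-3 + 3·-4 + 3·6 + 1·-2 = 1
a_7 = 1·1 + 2·3 + 3·-3 + 3·-4 + 1·6 = -8
a_8 = 1·-8 + 2·1 + 3·3 + 3·-3 + 1·-4 = -10
a_9 = 1·-10 + 2·-8 + 3·1 + 3·3 + 1·-3 = -17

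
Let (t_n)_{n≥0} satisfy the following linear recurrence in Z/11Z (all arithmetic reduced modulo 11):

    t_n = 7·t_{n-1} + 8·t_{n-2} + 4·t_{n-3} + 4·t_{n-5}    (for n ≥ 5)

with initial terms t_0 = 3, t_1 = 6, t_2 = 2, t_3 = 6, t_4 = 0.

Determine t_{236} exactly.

4

t_5 = 7·0 + 8·6 + 4·2 + 0·6 + 4·3 = 2
t_6 = 7·2 + 8·0 + 4·6 + 0·2 + 4·6 = 7
t_7 = 7·7 + 8·2 + 4·0 + 0·6 + 4·2 = 7
t_8 = 7·7 + 8·7 + 4·2 + 0·0 + 4·6 = 5
t_9 = 7·5 + 8·7 + 4·7 + 0·2 + 4·0 = 9
t_10 = 7·9 + 8·5 + 4·7 + 0·7 + 4·2 = 7
Continuing the recurrence:
  t_11 = 4;  t_12 = 5;  t_13 = 5;  t_14 = 6;  t_15 = 9;  t_16 = 4
  t_17 = 1;  t_18 = 7;  t_19 = 9;  t_20 = 5;  t_21 = 8;  t_22 = 4
  t_23 = 8;  t_24 = 2;  t_25 = 4;  t_26 = 9;  t_27 = 9;  t_28 = 7
  t_29 = 0;  t_30 = 9;  t_31 = 6;  t_32 = 7;  t_33 = 7;  t_34 = 8
  t_35 = 0;  t_36 = 6;  t_37 = 3;  t_38 = 9;  t_39 = 0;  t_40 = 7
  t_41 = 10;  t_42 = 6;  t_43 = 10;  t_44 = 4;  t_45 = 6;  t_46 = 0
  t_47 = 0;  t_48 = 9;  t_49 = 2;  t_50 = 0;  t_51 = 8;  t_52 = 9
  t_53 = 9;  t_54 = 10;  t_55 = 2;  t_56 = 8;  t_57 = 5;  t_58 = 0
  t_59 = 2;  t_60 = 9;  t_61 = 1;  t_62 = 8;  t_63 = 1;  t_64 = 6
  t_65 = 8;  t_66 = 2;  t_67 = 2;  t_68 = 0;  t_69 = 4;  t_70 = 2
  t_71 = 10;  t_72 = 0;  t_73 = 0;  t_74 = 1;  t_75 = 4;  t_76 = 10
  t_77 = 7;  t_78 = 2;  t_79 = 4;  t_80 = 0;  t_81 = 3;  t_82 = 10
  t_83 = 3;  t_84 = 8;  t_85 = 10;  t_86 = 4;  t_87 = 4;  t_88 = 2
  t_89 = 6;  t_90 = 4;  t_91 = 1;  t_92 = 2;  t_93 = 2;  t_94 = 3
  t_95 = 6;  t_96 = 1;  t_97 = 9;  t_98 = 4;  t_99 = 6;  t_100 = 2
  t_101 = 5;  t_102 = 1;  t_103 = 5;  t_104 = 10;  t_105 = 1;  t_106 = 6
  t_107 = 6;  t_108 = 4;  t_109 = 8;  t_110 = 6;  t_111 = 3;  t_112 = 4
  t_113 = 4;  t_114 = 5;  t_115 = 8;  t_116 = 3;  t_117 = 0;  t_118 = 6
  t_119 = 8;  t_120 = 4;  t_121 = 7;  t_122 = 3;  t_123 = 7;  t_124 = 1
  t_125 = 3;  t_126 = 8;  t_127 = 8;  t_128 = 6;  t_129 = 10;  t_130 = 8
  t_131 = 5;  t_132 = 6;  t_133 = 6;  t_134 = 7;  t_135 = 10;  t_136 = 5
  t_137 = 2;  t_138 = 8;  t_139 = 10;  t_140 = 6;  t_141 = 9;  t_142 = 5
  t_143 = 9;  t_144 = 3;  t_145 = 5;  t_146 = 10;  t_147 = 10;  t_148 = 8
  t_149 = 1;  t_150 = 10;  t_151 = 7;  t_152 = 8;  t_153 = 8;  t_154 = 9
  t_155 = 1;  t_156 = 7;  t_157 = 4;  t_158 = 10;  t_159 = 1;  t_160 = 8
  t_161 = 0;  t_162 = 7;  t_163 = 0;  t_164 = 5;  t_165 = 7;  t_166 = 1
  t_167 = 1;  t_168 = 10;  t_169 = 3;  t_170 = 1;  t_171 = 9;  t_172 = 10
  t_173 = 10;  t_174 = 0;  t_175 = 3;  t_176 = 9;  t_177 = 6;  t_178 = 1
  t_179 = 3;  t_180 = 10;  t_181 = 2;  t_182 = 9;  t_183 = 2;  t_184 = 7
  t_185 = 9;  t_186 = 3;  t_187 = 3;  t_188 = 1;  t_189 = 5;  t_190 = 3
  t_191 = 0;  t_192 = 1;  t_193 = 1;  t_194 = 2;  t_195 = 5;  t_196 = 0
  t_197 = 8;  t_198 = 3;  t_199 = 5;  t_200 = 1;  t_201 = 4;  t_202 = 0
  t_203 = 4;  t_204 = 9;  t_205 = 0;  t_206 = 5;  t_207 = 5;  t_208 = 3
  t_209 = 7;  t_210 = 5;  t_211 = 2;  t_212 = 3;  t_213 = 3;  t_214 = 4
  t_215 = 7;  t_216 = 2;  t_217 = 10;  t_218 = 5;  t_219 = 7;  t_220 = 3
  t_221 = 6;  t_222 = 2;  t_223 = 6;  t_224 = 0;  t_225 = 2;  t_226 = 7
  t_227 = 7;  t_228 = 5;  t_229 = 9;  t_230 = 7;  t_231 = 4;  t_232 = 5
  t_233 = 5;  t_234 = 6
t_235 = 7·6 + 8·5 + 4·5 + 0·4 + 4·7 = 9
t_236 = 7·9 + 8·6 + 4·5 + 0·5 + 4·4 = 4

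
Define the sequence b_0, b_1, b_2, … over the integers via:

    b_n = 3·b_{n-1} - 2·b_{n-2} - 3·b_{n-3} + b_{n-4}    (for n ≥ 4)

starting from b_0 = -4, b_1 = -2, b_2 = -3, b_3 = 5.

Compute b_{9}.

-223

b_4 = 3·5 + -2·-3 + -3·-2 + 1·-4 = 23
b_5 = 3·23 + -2·5 + -3·-3 + 1·-2 = 66
b_6 = 3·66 + -2·23 + -3·5 + 1·-3 = 134
b_7 = 3·134 + -2·66 + -3·23 + 1·5 = 206
b_8 = 3·206 + -2·134 + -3·66 + 1·23 = 175
b_9 = 3·175 + -2·206 + -3·134 + 1·66 = -223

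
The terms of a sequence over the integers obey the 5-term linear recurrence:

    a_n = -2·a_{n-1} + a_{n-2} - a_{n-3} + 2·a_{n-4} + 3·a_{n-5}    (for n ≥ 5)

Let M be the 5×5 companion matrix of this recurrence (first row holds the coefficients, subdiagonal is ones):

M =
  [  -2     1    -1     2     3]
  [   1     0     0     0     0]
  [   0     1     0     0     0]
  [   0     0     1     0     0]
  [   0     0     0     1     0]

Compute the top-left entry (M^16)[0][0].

3069175

(M^16)[0][0] is the top entry after applying M 16 times to the unit state (1, 0, 0, 0, 0). Equivalently it is h_{20} for the auxiliary sequence (h_n) obeying the same recurrence with h_4 = 1 and h_i = 0 for 0 ≤ i < 4:
h_5 = -2·1 + 1·0 + -1·0 + 2·0 + 3·0 = -2
h_6 = -2·-2 + 1·1 + -1·0 + 2·0 + 3·0 = 5
h_7 = -2·5 + 1·-2 + -1·1 + 2·0 + 3·0 = -13
h_8 = -2·-13 + 1·5 + -1·-2 + 2·1 + 3·0 = 35
h_9 = -2·35 + 1·-13 + -1·5 + 2·-2 + 3·1 = -89
h_10 = -2·-89 + 1·35 + -1·-13 + 2·5 + 3·-2 = 230
h_11 = -2·230 + 1·-89 + -1·35 + 2·-13 + 3·5 = -595
h_12 = -2·-595 + 1·230 + -1·-89 + 2·35 + 3·-13 = 1540
h_13 = -2·1540 + 1·-595 + -1·230 + 2·-89 + 3·35 = -3978
h_14 = -2·-3978 + 1·1540 + -1·-595 + 2·230 + 3·-89 = 10284
h_15 = -2·10284 + 1·-3978 + -1·1540 + 2·-595 + 3·230 = -26586
h_16 = -2·-26586 + 1·10284 + -1·-3978 + 2·1540 + 3·-595 = 68729
h_17 = -2·68729 + 1·-26586 + -1·10284 + 2·-3978 + 3·1540 = -177664
h_18 = -2·-177664 + 1·68729 + -1·-26586 + 2·10284 + 3·-3978 = 459277
h_19 = -2·459277 + 1·-177664 + -1·68729 + 2·-26586 + 3·10284 = -1187267
h_20 = -2·-1187267 + 1·459277 + -1·-177664 + 2·68729 + 3·-26586 = 3069175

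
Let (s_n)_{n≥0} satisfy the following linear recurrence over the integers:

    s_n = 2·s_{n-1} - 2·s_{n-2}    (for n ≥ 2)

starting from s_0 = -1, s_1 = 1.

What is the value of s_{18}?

s_2 = 2·1 + -2·-1 = 4
s_3 = 2·4 + -2·1 = 6
s_4 = 2·6 + -2·4 = 4
s_5 = 2·4 + -2·6 = -4
s_6 = 2·-4 + -2·4 = -16
s_7 = 2·-16 + -2·-4 = -24
s_8 = 2·-24 + -2·-16 = -16
s_9 = 2·-16 + -2·-24 = 16
s_10 = 2·16 + -2·-16 = 64
s_11 = 2·64 + -2·16 = 96
s_12 = 2·96 + -2·64 = 64
s_13 = 2·64 + -2·96 = -64
s_14 = 2·-64 + -2·64 = -256
s_15 = 2·-256 + -2·-64 = -384
s_16 = 2·-384 + -2·-256 = -256
s_17 = 2·-256 + -2·-384 = 256
s_18 = 2·256 + -2·-256 = 1024

1024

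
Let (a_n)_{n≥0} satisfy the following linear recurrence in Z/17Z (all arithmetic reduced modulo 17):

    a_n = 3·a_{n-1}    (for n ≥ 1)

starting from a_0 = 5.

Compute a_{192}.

a_1 = 3·5 = 15
a_2 = 3·15 = 11
a_3 = 3·11 = 16
a_4 = 3·16 = 14
a_5 = 3·14 = 8
a_6 = 3·8 = 7
a_7 = 3·7 = 4
a_8 = 3·4 = 12
a_9 = 3·12 = 2
a_10 = 3·2 = 6
a_11 = 3·6 = 1
a_12 = 3·1 = 3
a_13 = 3·3 = 9
a_14 = 3·9 = 10
a_15 = 3·10 = 13
a_16 = 3·13 = 5
(a_16) = (5) = (a_0), so the sequence has period 16.
192 ≡ 0 (mod 16), hence a_192 = a_0 = 5.

5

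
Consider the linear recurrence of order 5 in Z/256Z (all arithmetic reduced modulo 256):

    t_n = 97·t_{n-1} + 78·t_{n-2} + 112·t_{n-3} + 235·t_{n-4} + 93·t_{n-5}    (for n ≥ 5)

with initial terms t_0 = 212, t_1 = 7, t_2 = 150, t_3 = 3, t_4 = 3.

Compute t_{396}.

13

t_5 = 97·3 + 78·3 + 112·150 + 235·7 + 93·212 = 30
t_6 = 97·30 + 78·3 + 112·3 + 235·150 + 93·7 = 213
t_7 = 97·213 + 78·30 + 112·3 + 235·3 + 93·150 = 104
t_8 = 97·104 + 78·213 + 112·30 + 235·3 + 93·3 = 70
t_9 = 97·70 + 78·104 + 112·213 + 235·30 + 93·3 = 7
t_10 = 97·7 + 78·70 + 112·104 + 235·213 + 93·30 = 232
Continuing the recurrence:
  t_11 = 131;  t_12 = 109;  t_13 = 146;  t_14 = 91;  t_15 = 48;  t_16 = 112
  t_17 = 127;  t_18 = 210;  t_19 = 99;  t_20 = 79;  t_21 = 62;  t_22 = 201
  t_23 = 200;  t_24 = 162;  t_25 = 223;  t_26 = 100;  t_27 = 83;  t_28 = 217
  t_29 = 210;  t_30 = 207;  t_31 = 224;  t_32 = 44;  t_33 = 23;  t_34 = 110
  t_35 = 195;  t_36 = 59;  t_37 = 254;  t_38 = 221;  t_39 = 232;  t_40 = 94
  t_41 = 151;  t_42 = 128;  t_43 = 227;  t_44 = 165;  t_45 = 114;  t_46 = 35
  t_47 = 16;  t_48 = 136;  t_49 = 79;  t_50 = 234;  t_51 = 163;  t_52 = 71
  t_53 = 222;  t_54 = 145;  t_55 = 72;  t_56 = 250;  t_57 = 175;  t_58 = 188
  t_59 = 179;  t_60 = 81;  t_61 = 242;  t_62 = 215;  t_63 = 64;  t_64 = 4
  t_65 = 167;  t_66 = 198;  t_67 = 131;  t_68 = 243;  t_69 = 94;  t_70 = 101
  t_71 = 104;  t_72 = 246;  t_73 = 167;  t_74 = 152;  t_75 = 67;  t_76 = 93
  t_77 = 210;  t_78 = 107;  t_79 = 240;  t_80 = 32;  t_81 = 159;  t_82 = 130
  t_83 = 227;  t_84 = 191;  t_85 = 254;  t_86 = 217;  t_87 = 200;  t_88 = 210
  t_89 = 255;  t_90 = 148;  t_91 = 19;  t_92 = 73;  t_93 = 146;  t_94 = 95
  t_95 = 160;  t_96 = 92;  t_97 = 183;  t_98 = 158;  t_99 = 67;  t_100 = 43
  t_101 = 62;  t_102 = 109;  t_103 = 232;  t_104 = 14;  t_105 = 55;  t_106 = 48
  t_107 = 163;  t_108 = 149;  t_109 = 178;  t_110 = 51;  t_111 = 208;  t_112 = 56
  t_113 = 111;  t_114 = 154;  t_115 = 35;  t_116 = 183;  t_117 = 158;  t_118 = 161
  t_119 = 72;  t_120 = 42;  t_121 = 207;  t_122 = 236;  t_123 = 115;  t_124 = 193
  t_125 = 178;  t_126 = 103;  t_127 = 0;  t_128 = 52;  t_129 = 71;  t_130 = 246
  t_131 = 3;  t_132 = 227;  t_133 = 158;  t_134 = 245;  t_135 = 104;  t_136 = 166
  t_137 = 71;  t_138 = 72;  t_139 = 3;  t_140 = 77;  t_141 = 18;  t_142 = 123
  t_143 = 176;  t_144 = 208;  t_145 = 191;  t_146 = 50;  t_147 = 99;  t_148 = 47
  t_149 = 190;  t_150 = 233;  t_151 = 200;  t_152 = 2;  t_153 = 31;  t_154 = 196
  t_155 = 211;  t_156 = 185;  t_157 = 82;  t_158 = 239;  t_159 = 96;  t_160 = 140
  t_161 = 87;  t_162 = 206;  t_163 = 195;  t_164 = 27;  t_165 = 126;  t_166 = 253
  t_167 = 232;  t_168 = 190;  t_169 = 215;  t_170 = 224;  t_171 = 99;  t_172 = 133
  t_173 = 242;  t_174 = 67;  t_175 = 144;  t_176 = 232;  t_177 = 143;  t_178 = 74
  t_179 = 163;  t_180 = 39;  t_181 = 94;  t_182 = 177;  t_183 = 72;  t_184 = 90
  t_185 = 239;  t_186 = 28;  t_187 = 51;  t_188 = 49;  t_189 = 114;  t_190 = 247
  t_191 = 192;  t_192 = 100;  t_193 = 231;  t_194 = 38;  t_195 = 131;  t_196 = 211
  t_197 = 222;  t_198 = 133;  t_199 = 104;  t_200 = 86;  t_201 = 231;  t_202 = 248
  t_203 = 195;  t_204 = 61;  t_205 = 82;  t_206 = 139;  t_207 = 112;  t_208 = 128
  t_209 = 223;  t_210 = 226;  t_211 = 227;  t_212 = 159;  t_213 = 126;  t_214 = 249
  t_215 = 200;  t_216 = 50;  t_217 = 63;  t_218 = 244;  t_219 = 147;  t_220 = 41
  t_221 = 18;  t_222 = 127;  t_223 = 32;  t_224 = 188;  t_225 = 247;  t_226 = 254
  t_227 = 67;  t_228 = 11;  t_229 = 190;  t_230 = 141;  t_231 = 232;  t_232 = 110
  t_233 = 119;  t_234 = 144;  t_235 = 35;  t_236 = 117;  t_237 = 50;  t_238 = 83
  t_239 = 80;  t_240 = 152;  t_241 = 175;  t_242 = 250;  t_243 = 35;  t_244 = 151
  t_245 = 30;  t_246 = 193;  t_247 = 72;  t_248 = 138;  t_249 = 15;  t_250 = 76
  t_251 = 243;  t_252 = 161;  t_253 = 50;  t_254 = 135;  t_255 = 128;  t_256 = 148
  t_257 = 135;  t_258 = 86;  t_259 = 3;  t_260 = 195;  t_261 = 30;  t_262 = 21
  t_263 = 104;  t_264 = 6;  t_265 = 135;  t_266 = 168;  t_267 = 131;  t_268 = 45
  t_269 = 146;  t_270 = 155;  t_271 = 48;  t_272 = 48;  t_273 = 255;  t_274 = 146
  t_275 = 99;  t_276 = 15;  t_277 = 62;  t_278 = 9;  t_279 = 200;  t_280 = 98
  t_281 = 95;  t_282 = 36;  t_283 = 83;  t_284 = 153;  t_285 = 210;  t_286 = 15
  t_287 = 224;  t_288 = 236;  t_289 = 151;  t_290 = 46;  t_291 = 195;  t_292 = 251
  t_293 = 254;  t_294 = 29;  t_295 = 232;  t_296 = 30;  t_297 = 23;  t_298 = 64
  t_299 = 227;  t_300 = 101;  t_301 = 114;  t_302 = 99;  t_303 = 16;  t_304 = 72
  t_305 = 207;  t_306 = 170;  t_307 = 163;  t_308 = 7;  t_309 = 222;  t_310 = 209
  t_311 = 72;  t_312 = 186;  t_313 = 47;  t_314 = 124;  t_315 = 179;  t_316 = 17
  t_317 = 242;  t_318 = 23;  t_319 = 64;  t_320 = 196;  t_321 = 39;  t_322 = 134
  t_323 = 131;  t_324 = 179;  t_325 = 94;  t_326 = 165;  t_327 = 104;  t_328 = 182
  t_329 = 39;  t_330 = 88;  t_331 = 67;  t_332 = 29;  t_333 = 210;  t_334 = 171
  t_335 = 240;  t_336 = 224;  t_337 = 31;  t_338 = 66;  t_339 = 227;  t_340 = 127
  t_341 = 254;  t_342 = 25;  t_343 = 200;  t_344 = 146;  t_345 = 127;  t_346 = 84
  t_347 = 19;  t_348 = 9;  t_349 = 146;  t_350 = 159;  t_351 = 160;  t_352 = 28
  t_353 = 55;  t_354 = 94;  t_355 = 67;  t_356 = 235;  t_357 = 62;  t_358 = 173
  t_359 = 232;  t_360 = 206;  t_361 = 183;  t_362 = 240;  t_363 = 163;  t_364 = 85
  t_365 = 178;  t_366 = 115;  t_367 = 208;  t_368 = 248;  t_369 = 239;  t_370 = 90
  t_371 = 35;  t_372 = 119;  t_373 = 158;  t_374 = 225;  t_375 = 72;  t_376 = 234
  t_377 = 79;  t_378 = 172;  t_379 = 115;  t_380 = 129;  t_381 = 178;  t_382 = 167
  t_383 = 0;  t_384 = 244;  t_385 = 199;  t_386 = 182;  t_387 = 3;  t_388 = 163
  t_389 = 158;  t_390 = 53;  t_391 = 104;  t_392 = 102;  t_393 = 199;  t_394 = 8
t_395 = 97·8 + 78·199 + 112·102 + 235·104 + 93·53 = 3
t_396 = 97·3 + 78·8 + 112·199 + 235·102 + 93·104 = 13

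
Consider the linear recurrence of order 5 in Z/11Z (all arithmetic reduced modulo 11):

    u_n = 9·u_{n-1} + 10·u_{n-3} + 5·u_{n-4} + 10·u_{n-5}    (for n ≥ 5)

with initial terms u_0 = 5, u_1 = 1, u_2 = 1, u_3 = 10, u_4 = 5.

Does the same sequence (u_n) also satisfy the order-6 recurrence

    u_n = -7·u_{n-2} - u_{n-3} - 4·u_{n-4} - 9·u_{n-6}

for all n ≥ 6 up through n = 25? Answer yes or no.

Terms u_0..u_25: 5, 1, 1, 10, 5, 0, 5, 1, 2, 8, 8, 4, 4, 0, 6, 7, 2, 8, 7, 2, 2, 5, 4, 4, 6, 7
n=6: candidate gives 5, actual u_6 = 5 ✓
n=7: candidate gives 1, actual u_7 = 1 ✓
n=8: candidate gives 2, actual u_8 = 2 ✓
n=9: candidate gives 8, actual u_9 = 8 ✓
n=10: candidate gives 8, actual u_10 = 8 ✓
n=11: candidate gives 4, actual u_11 = 4 ✓
n=12: candidate gives 4, actual u_12 = 4 ✓
n=13: candidate gives 0, actual u_13 = 0 ✓
n=14: candidate gives 6, actual u_14 = 6 ✓
n=15: candidate gives 7, actual u_15 = 7 ✓
n=16: candidate gives 2, actual u_16 = 2 ✓
n=17: candidate gives 8, actual u_17 = 8 ✓
n=18: candidate gives 7, actual u_18 = 7 ✓
n=19: candidate gives 2, actual u_19 = 2 ✓
n=20: candidate gives 2, actual u_20 = 2 ✓
n=21: candidate gives 5, actual u_21 = 5 ✓
n=22: candidate gives 4, actual u_22 = 4 ✓
n=23: candidate gives 4, actual u_23 = 4 ✓
n=24: candidate gives 6, actual u_24 = 6 ✓
n=25: candidate gives 7, actual u_25 = 7 ✓

yes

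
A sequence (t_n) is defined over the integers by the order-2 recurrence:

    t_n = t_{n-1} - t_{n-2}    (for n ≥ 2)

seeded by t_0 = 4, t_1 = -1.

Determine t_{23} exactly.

5

t_2 = 1·-1 + -1·4 = -5
t_3 = 1·-5 + -1·-1 = -4
t_4 = 1·-4 + -1·-5 = 1
t_5 = 1·1 + -1·-4 = 5
t_6 = 1·5 + -1·1 = 4
t_7 = 1·4 + -1·5 = -1
(t_6, t_7) = (4, -1) = (t_0, t_1), so the sequence has period 6.
23 ≡ 5 (mod 6), hence t_23 = t_5 = 5.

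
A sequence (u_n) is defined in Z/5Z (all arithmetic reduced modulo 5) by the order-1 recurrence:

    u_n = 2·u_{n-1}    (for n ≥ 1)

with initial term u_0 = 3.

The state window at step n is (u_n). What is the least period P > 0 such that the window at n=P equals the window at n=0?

n=0: window = (3)
n=1: window = (1)
n=2: window = (2)
n=3: window = (4)
n=4: window = (3)
window at n=4 equals window at n=0 → period = 4

4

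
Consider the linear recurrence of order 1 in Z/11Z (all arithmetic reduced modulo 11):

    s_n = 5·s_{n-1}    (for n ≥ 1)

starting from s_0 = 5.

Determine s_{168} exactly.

9

s_1 = 5·5 = 3
s_2 = 5·3 = 4
s_3 = 5·4 = 9
s_4 = 5·9 = 1
s_5 = 5·1 = 5
(s_5) = (5) = (s_0), so the sequence has period 5.
168 ≡ 3 (mod 5), hence s_168 = s_3 = 9.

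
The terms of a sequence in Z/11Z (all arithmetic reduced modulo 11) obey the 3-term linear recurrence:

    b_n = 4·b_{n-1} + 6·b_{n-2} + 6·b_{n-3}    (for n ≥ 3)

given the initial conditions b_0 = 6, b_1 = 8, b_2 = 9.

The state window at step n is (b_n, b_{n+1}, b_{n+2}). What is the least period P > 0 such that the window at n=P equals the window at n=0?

10

n=0: window = (6, 8, 9)
n=1: window = (8, 9, 10)
n=2: window = (9, 10, 10)
n=3: window = (10, 10, 0)
n=4: window = (10, 0, 10)
n=5: window = (0, 10, 1)
n=6: window = (10, 1, 9)
n=7: window = (1, 9, 3)
n=8: window = (9, 3, 6)
n=9: window = (3, 6, 8)
n=10: window = (6, 8, 9)
window at n=10 equals window at n=0 → period = 10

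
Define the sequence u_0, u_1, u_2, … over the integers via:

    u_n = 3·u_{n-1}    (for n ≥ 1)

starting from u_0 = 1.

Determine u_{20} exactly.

3486784401

u_1 = 3·1 = 3
u_2 = 3·3 = 9
u_3 = 3·9 = 27
u_4 = 3·27 = 81
u_5 = 3·81 = 243
u_6 = 3·243 = 729
u_7 = 3·729 = 2187
u_8 = 3·2187 = 6561
u_9 = 3·6561 = 19683
u_10 = 3·19683 = 59049
u_11 = 3·59049 = 177147
u_12 = 3·177147 = 531441
u_13 = 3·531441 = 1594323
u_14 = 3·1594323 = 4782969
u_15 = 3·4782969 = 14348907
u_16 = 3·14348907 = 43046721
u_17 = 3·43046721 = 129140163
u_18 = 3·129140163 = 387420489
u_19 = 3·387420489 = 1162261467
u_20 = 3·1162261467 = 3486784401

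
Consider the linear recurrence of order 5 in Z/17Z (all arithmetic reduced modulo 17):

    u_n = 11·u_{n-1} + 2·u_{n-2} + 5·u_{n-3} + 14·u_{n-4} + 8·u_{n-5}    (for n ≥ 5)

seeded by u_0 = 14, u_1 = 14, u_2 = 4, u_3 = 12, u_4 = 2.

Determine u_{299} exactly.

1

u_5 = 11·2 + 2·12 + 5·4 + 14·14 + 8·14 = 0
u_6 = 11·0 + 2·2 + 5·12 + 14·4 + 8·14 = 11
u_7 = 11·11 + 2·0 + 5·2 + 14·12 + 8·4 = 8
u_8 = 11·8 + 2·11 + 5·0 + 14·2 + 8·12 = 13
u_9 = 11·13 + 2·8 + 5·11 + 14·0 + 8·2 = 9
u_10 = 11·9 + 2·13 + 5·8 + 14·11 + 8·0 = 13
Continuing the recurrence:
  u_11 = 1;  u_12 = 5;  u_13 = 12;  u_14 = 10;  u_15 = 5;  u_16 = 9
  u_17 = 10;  u_18 = 15;  u_19 = 6;  u_20 = 6;  u_21 = 8;  u_22 = 12
  u_23 = 8;  u_24 = 12;  u_25 = 11;  u_26 = 9;  u_27 = 15;  u_28 = 11
  u_29 = 4;  u_30 = 15;  u_31 = 0;  u_32 = 1;  u_33 = 9;  u_34 = 3
  u_35 = 6;  u_36 = 12;  u_37 = 4;  u_38 = 8;  u_39 = 9;  u_40 = 11
  u_41 = 8;  u_42 = 10;  u_43 = 14;  u_44 = 15;  u_45 = 1;  u_46 = 9
  u_47 = 10;  u_48 = 13;  u_49 = 2;  u_50 = 11;  u_51 = 11;  u_52 = 7
  u_53 = 14;  u_54 = 2;  u_55 = 4;  u_56 = 15;  u_57 = 10;  u_58 = 11
  u_59 = 16;  u_60 = 14;  u_61 = 8;  u_62 = 5;  u_63 = 11;  u_64 = 2
  u_65 = 4;  u_66 = 16;  u_67 = 14;  u_68 = 16;  u_69 = 16;  u_70 = 7
  u_71 = 3;  u_72 = 4;  u_73 = 12;  u_74 = 7;  u_75 = 15;  u_76 = 13
  u_77 = 0;  u_78 = 6;  u_79 = 6;  u_80 = 6;  u_81 = 8;  u_82 = 10
  u_83 = 16;  u_84 = 11;  u_85 = 6;  u_86 = 15;  u_87 = 9;  u_88 = 16
  u_89 = 16;  u_90 = 1;  u_91 = 12;  u_92 = 0;  u_93 = 7;  u_94 = 7
  u_95 = 12;  u_96 = 5;  u_97 = 8;  u_98 = 6;  u_99 = 8;  u_100 = 0
  u_101 = 11;  u_102 = 3;  u_103 = 11;  u_104 = 8;  u_105 = 7;  u_106 = 6
  u_107 = 9;  u_108 = 6;  u_109 = 4;  u_110 = 3;  u_111 = 7;  u_112 = 4
  u_113 = 7;  u_114 = 7;  u_115 = 12;  u_116 = 4;  u_117 = 12;  u_118 = 14
  u_119 = 14;  u_120 = 3;  u_121 = 8;  u_122 = 14;  u_123 = 0;  u_124 = 1
  u_125 = 13;  u_126 = 14;  u_127 = 8;  u_128 = 8;  u_129 = 7;  u_130 = 8
  u_131 = 9;  u_132 = 3;  u_133 = 15;  u_134 = 10;  u_135 = 5;  u_136 = 9
  u_137 = 2;  u_138 = 2;  u_139 = 0;  u_140 = 10;  u_141 = 16;  u_142 = 2
  u_143 = 1;  u_144 = 14;  u_145 = 11;  u_146 = 4;  u_147 = 13;  u_148 = 2
  u_149 = 11;  u_150 = 11;  u_151 = 10;  u_152 = 13;  u_153 = 14;  u_154 = 13
  u_155 = 5;  u_156 = 5;  u_157 = 5;  u_158 = 10;  u_159 = 13;  u_160 = 9
  u_161 = 13;  u_162 = 15;  u_163 = 5;  u_164 = 6;  u_165 = 14;  u_166 = 12
  u_167 = 6;  u_168 = 12;  u_169 = 6;  u_170 = 9;  u_171 = 11;  u_172 = 11
  u_173 = 11;  u_174 = 15;  u_175 = 9;  u_176 = 1;  u_177 = 6;  u_178 = 3
  u_179 = 7;  u_180 = 12;  u_181 = 15;  u_182 = 8;  u_183 = 11;  u_184 = 11
  u_185 = 13;  u_186 = 10;  u_187 = 1;  u_188 = 15;  u_189 = 11;  u_190 = 9
  u_191 = 1;  u_192 = 13;  u_193 = 5;  u_194 = 11;  u_195 = 10;  u_196 = 7
  u_197 = 3;  u_198 = 2;  u_199 = 2;  u_200 = 15;  u_201 = 5;  u_202 = 11
  u_203 = 12;  u_204 = 14;  u_205 = 15;  u_206 = 5;  u_207 = 3;  u_208 = 2
  u_209 = 1;  u_210 = 16;  u_211 = 15;  u_212 = 16;  u_213 = 10;  u_214 = 7
  u_215 = 5;  u_216 = 4;  u_217 = 0;  u_218 = 7;  u_219 = 2;  u_220 = 13
  u_221 = 10;  u_222 = 6;  u_223 = 14;  u_224 = 6;  u_225 = 11;  u_226 = 10
  u_227 = 15;  u_228 = 11;  u_229 = 12;  u_230 = 15;  u_231 = 7;  u_232 = 16
  u_233 = 11;  u_234 = 1;  u_235 = 8;  u_236 = 0;  u_237 = 14;  u_238 = 7
  u_239 = 4;  u_240 = 5;  u_241 = 5;  u_242 = 6;  u_243 = 9;  u_244 = 0
  u_245 = 5;  u_246 = 3;  u_247 = 13;  u_248 = 8;  u_249 = 12;  u_250 = 6
  u_251 = 13;  u_252 = 6;  u_253 = 14;  u_254 = 3;  u_255 = 15;  u_256 = 4
  u_257 = 10;  u_258 = 7;  u_259 = 11;  u_260 = 4;  u_261 = 1;  u_262 = 14
  u_263 = 12;  u_264 = 3;  u_265 = 3;  u_266 = 14;  u_267 = 13;  u_268 = 1
  u_269 = 3;  u_270 = 14;  u_271 = 0;  u_272 = 8;  u_273 = 4;  u_274 = 8
  u_275 = 10;  u_276 = 3;  u_277 = 9;  u_278 = 10;  u_279 = 7;  u_280 = 9
  u_281 = 7;  u_282 = 2;  u_283 = 4;  u_284 = 10;  u_285 = 9;  u_286 = 2
  u_287 = 9;  u_288 = 14;  u_289 = 14;  u_290 = 4;  u_291 = 12;  u_292 = 2
  u_293 = 0;  u_294 = 11;  u_295 = 8;  u_296 = 13;  u_297 = 9
u_298 = 11·9 + 2·13 + 5·8 + 14·11 + 8·0 = 13
u_299 = 11·13 + 2·9 + 5·13 + 14·8 + 8·11 = 1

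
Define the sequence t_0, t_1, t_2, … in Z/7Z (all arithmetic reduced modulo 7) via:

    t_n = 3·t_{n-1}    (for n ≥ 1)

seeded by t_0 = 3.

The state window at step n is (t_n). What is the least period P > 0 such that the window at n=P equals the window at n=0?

n=0: window = (3)
n=1: window = (2)
n=2: window = (6)
n=3: window = (4)
n=4: window = (5)
n=5: window = (1)
n=6: window = (3)
window at n=6 equals window at n=0 → period = 6

6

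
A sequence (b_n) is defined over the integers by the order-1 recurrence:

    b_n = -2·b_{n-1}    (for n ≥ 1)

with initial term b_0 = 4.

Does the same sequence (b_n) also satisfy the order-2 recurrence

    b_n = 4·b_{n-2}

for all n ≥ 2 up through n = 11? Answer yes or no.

Terms b_0..b_11: 4, -8, 16, -32, 64, -128, 256, -512, 1024, -2048, 4096, -8192
n=2: candidate gives 16, actual b_2 = 16 ✓
n=3: candidate gives -32, actual b_3 = -32 ✓
n=4: candidate gives 64, actual b_4 = 64 ✓
n=5: candidate gives -128, actual b_5 = -128 ✓
n=6: candidate gives 256, actual b_6 = 256 ✓
n=7: candidate gives -512, actual b_7 = -512 ✓
n=8: candidate gives 1024, actual b_8 = 1024 ✓
n=9: candidate gives -2048, actual b_9 = -2048 ✓
n=10: candidate gives 4096, actual b_10 = 4096 ✓
n=11: candidate gives -8192, actual b_11 = -8192 ✓

yes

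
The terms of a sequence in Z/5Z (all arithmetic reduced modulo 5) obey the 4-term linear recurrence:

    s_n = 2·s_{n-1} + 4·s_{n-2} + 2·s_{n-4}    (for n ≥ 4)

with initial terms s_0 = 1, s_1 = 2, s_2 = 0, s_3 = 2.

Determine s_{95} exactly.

2

s_4 = 2·2 + 4·0 + 0·2 + 2·1 = 1
s_5 = 2·1 + 4·2 + 0·0 + 2·2 = 4
s_6 = 2·4 + 4·1 + 0·2 + 2·0 = 2
s_7 = 2·2 + 4·4 + 0·1 + 2·2 = 4
s_8 = 2·4 + 4·2 + 0·4 + 2·1 = 3
s_9 = 2·3 + 4·4 + 0·2 + 2·4 = 0
s_10 = 2·0 + 4·3 + 0·4 + 2·2 = 1
s_11 = 2·1 + 4·0 + 0·3 + 2·4 = 0
s_12 = 2·0 + 4·1 + 0·0 + 2·3 = 0
s_13 = 2·0 + 4·0 + 0·1 + 2·0 = 0
s_14 = 2·0 + 4·0 + 0·0 + 2·1 = 2
s_15 = 2·2 + 4·0 + 0·0 + 2·0 = 4
s_16 = 2·4 + 4·2 + 0·0 + 2·0 = 1
s_17 = 2·1 + 4·4 + 0·2 + 2·0 = 3
s_18 = 2·3 + 4·1 + 0·4 + 2·2 = 4
s_19 = 2·4 + 4·3 + 0·1 + 2·4 = 3
s_20 = 2·3 + 4·4 + 0·3 + 2·1 = 4
s_21 = 2·4 + 4·3 + 0·4 + 2·3 = 1
s_22 = 2·1 + 4·4 + 0·3 + 2·4 = 1
s_23 = 2·1 + 4·1 + 0·4 + 2·3 = 2
s_24 = 2·2 + 4·1 + 0·1 + 2·4 = 1
s_25 = 2·1 + 4·2 + 0·1 + 2·1 = 2
s_26 = 2·2 + 4·1 + 0·2 + 2·1 = 0
s_27 = 2·0 + 4·2 + 0·1 + 2·2 = 2
(s_24, s_25, s_26, s_27) = (1, 2, 0, 2) = (s_0, s_1, s_2, s_3), so the sequence has period 24.
95 ≡ 23 (mod 24), hence s_95 = s_23 = 2.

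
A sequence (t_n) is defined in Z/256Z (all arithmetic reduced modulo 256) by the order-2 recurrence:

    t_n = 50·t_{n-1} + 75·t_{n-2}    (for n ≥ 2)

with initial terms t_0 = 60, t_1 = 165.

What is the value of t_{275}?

195

t_2 = 50·165 + 75·60 = 206
t_3 = 50·206 + 75·165 = 147
t_4 = 50·147 + 75·206 = 16
t_5 = 50·16 + 75·147 = 49
t_6 = 50·49 + 75·16 = 66
t_7 = 50·66 + 75·49 = 63
Continuing the recurrence:
  t_8 = 164;  t_9 = 125;  t_10 = 118;  t_11 = 171;  t_12 = 248;  t_13 = 137
  t_14 = 106;  t_15 = 215;  t_16 = 12;  t_17 = 85;  t_18 = 30;  t_19 = 195
  t_20 = 224;  t_21 = 225;  t_22 = 146;  t_23 = 111;  t_24 = 116;  t_25 = 45
  t_26 = 198;  t_27 = 219;  t_28 = 200;  t_29 = 57;  t_30 = 186;  t_31 = 7
  t_32 = 220;  t_33 = 5;  t_34 = 110;  t_35 = 243;  t_36 = 176;  t_37 = 145
  t_38 = 226;  t_39 = 159;  t_40 = 68;  t_41 = 221;  t_42 = 22;  t_43 = 11
  t_44 = 152;  t_45 = 233;  t_46 = 10;  t_47 = 55;  t_48 = 172;  t_49 = 181
  t_50 = 190;  t_51 = 35;  t_52 = 128;  t_53 = 65;  t_54 = 50;  t_55 = 207
  t_56 = 20;  t_57 = 141;  t_58 = 102;  t_59 = 59;  t_60 = 104;  t_61 = 153
  t_62 = 90;  t_63 = 103;  t_64 = 124;  t_65 = 101;  t_66 = 14;  t_67 = 83
  t_68 = 80;  t_69 = 241;  t_70 = 130;  t_71 = 255;  t_72 = 228;  t_73 = 61
  t_74 = 182;  t_75 = 107;  t_76 = 56;  t_77 = 73;  t_78 = 170;  t_79 = 151
  t_80 = 76;  t_81 = 21;  t_82 = 94;  t_83 = 131;  t_84 = 32;  t_85 = 161
  t_86 = 210;  t_87 = 47;  t_88 = 180;  t_89 = 237;  t_90 = 6;  t_91 = 155
  t_92 = 8;  t_93 = 249;  t_94 = 250;  t_95 = 199;  t_96 = 28;  t_97 = 197
  t_98 = 174;  t_99 = 179;  t_100 = 240;  t_101 = 81;  t_102 = 34;  t_103 = 95
  t_104 = 132;  t_105 = 157;  t_106 = 86;  t_107 = 203;  t_108 = 216;  t_109 = 169
  t_110 = 74;  t_111 = 247;  t_112 = 236;  t_113 = 117;  t_114 = 254;  t_115 = 227
  t_116 = 192;  t_117 = 1;  t_118 = 114;  t_119 = 143;  t_120 = 84;  t_121 = 77
  t_122 = 166;  t_123 = 251;  t_124 = 168;  t_125 = 89;  t_126 = 154;  t_127 = 39
  t_128 = 188;  t_129 = 37;  t_130 = 78;  t_131 = 19;  t_132 = 144;  t_133 = 177
  t_134 = 194;  t_135 = 191;  t_136 = 36;  t_137 = 253;  t_138 = 246;  t_139 = 43
  t_140 = 120;  t_141 = 9;  t_142 = 234;  t_143 = 87;  t_144 = 140;  t_145 = 213
  t_146 = 158;  t_147 = 67;  t_148 = 96;  t_149 = 97;  t_150 = 18;  t_151 = 239
  t_152 = 244;  t_153 = 173;  t_154 = 70;  t_155 = 91;  t_156 = 72;  t_157 = 185
  t_158 = 58;  t_159 = 135;  t_160 = 92;  t_161 = 133;  t_162 = 238;  t_163 = 115
  t_164 = 48;  t_165 = 17;  t_166 = 98;  t_167 = 31;  t_168 = 196;  t_169 = 93
  t_170 = 150;  t_171 = 139;  t_172 = 24;  t_173 = 105;  t_174 = 138;  t_175 = 183
  t_176 = 44;  t_177 = 53;  t_178 = 62;  t_179 = 163;  t_180 = 0;  t_181 = 193
  t_182 = 178;  t_183 = 79;  t_184 = 148;  t_185 = 13;  t_186 = 230;  t_187 = 187
  t_188 = 232;  t_189 = 25;  t_190 = 218;  t_191 = 231;  t_192 = 252;  t_193 = 229
  t_194 = 142;  t_195 = 211;  t_196 = 208;  t_197 = 113;  t_198 = 2;  t_199 = 127
  t_200 = 100;  t_201 = 189;  t_202 = 54;  t_203 = 235;  t_204 = 184;  t_205 = 201
  t_206 = 42;  t_207 = 23;  t_208 = 204;  t_209 = 149;  t_210 = 222;  t_211 = 3
  t_212 = 160;  t_213 = 33;  t_214 = 82;  t_215 = 175;  t_216 = 52;  t_217 = 109
  t_218 = 134;  t_219 = 27;  t_220 = 136;  t_221 = 121;  t_222 = 122;  t_223 = 71
  t_224 = 156;  t_225 = 69;  t_226 = 46;  t_227 = 51;  t_228 = 112;  t_229 = 209
  t_230 = 162;  t_231 = 223;  t_232 = 4;  t_233 = 29;  t_234 = 214;  t_235 = 75
  t_236 = 88;  t_237 = 41;  t_238 = 202;  t_239 = 119;  t_240 = 108;  t_241 = 245
  t_242 = 126;  t_243 = 99;  t_244 = 64;  t_245 = 129;  t_246 = 242;  t_247 = 15
  t_248 = 212;  t_249 = 205;  t_250 = 38;  t_251 = 123;  t_252 = 40;  t_253 = 217
  t_254 = 26;  t_255 = 167;  t_256 = 60;  t_257 = 165;  t_258 = 206;  t_259 = 147
  t_260 = 16;  t_261 = 49;  t_262 = 66;  t_263 = 63;  t_264 = 164;  t_265 = 125
  t_266 = 118;  t_267 = 171;  t_268 = 248;  t_269 = 137;  t_270 = 106;  t_271 = 215
  t_272 = 12;  t_273 = 85
t_274 = 50·85 + 75·12 = 30
t_275 = 50·30 + 75·85 = 195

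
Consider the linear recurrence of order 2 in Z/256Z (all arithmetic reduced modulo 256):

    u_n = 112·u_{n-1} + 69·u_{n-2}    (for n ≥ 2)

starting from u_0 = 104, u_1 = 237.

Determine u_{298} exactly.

u_2 = 112·237 + 69·104 = 184
u_3 = 112·184 + 69·237 = 97
u_4 = 112·97 + 69·184 = 8
u_5 = 112·8 + 69·97 = 165
u_6 = 112·165 + 69·8 = 88
u_7 = 112·88 + 69·165 = 249
u_8 = 112·249 + 69·88 = 168
u_9 = 112·168 + 69·249 = 157
u_10 = 112·157 + 69·168 = 248
u_11 = 112·248 + 69·157 = 209
u_12 = 112·209 + 69·248 = 72
u_13 = 112·72 + 69·209 = 213
u_14 = 112·213 + 69·72 = 152
u_15 = 112·152 + 69·213 = 233
u_16 = 112·233 + 69·152 = 232
u_17 = 112·232 + 69·233 = 77
u_18 = 112·77 + 69·232 = 56
u_19 = 112·56 + 69·77 = 65
u_20 = 112·65 + 69·56 = 136
u_21 = 112·136 + 69·65 = 5
u_22 = 112·5 + 69·136 = 216
u_23 = 112·216 + 69·5 = 217
u_24 = 112·217 + 69·216 = 40
u_25 = 112·40 + 69·217 = 253
u_26 = 112·253 + 69·40 = 120
u_27 = 112·120 + 69·253 = 177
u_28 = 112·177 + 69·120 = 200
u_29 = 112·200 + 69·177 = 53
u_30 = 112·53 + 69·200 = 24
u_31 = 112·24 + 69·53 = 201
u_32 = 112·201 + 69·24 = 104
u_33 = 112·104 + 69·201 = 173
u_34 = 112·173 + 69·104 = 184
u_35 = 112·184 + 69·173 = 33
u_36 = 112·33 + 69·184 = 8
u_37 = 112·8 + 69·33 = 101
u_38 = 112·101 + 69·8 = 88
u_39 = 112·88 + 69·101 = 185
u_40 = 112·185 + 69·88 = 168
u_41 = 112·168 + 69·185 = 93
u_42 = 112·93 + 69·168 = 248
u_43 = 112·248 + 69·93 = 145
u_44 = 112·145 + 69·248 = 72
u_45 = 112·72 + 69·145 = 149
u_46 = 112·149 + 69·72 = 152
u_47 = 112·152 + 69·149 = 169
u_48 = 112·169 + 69·152 = 232
u_49 = 112·232 + 69·169 = 13
u_50 = 112·13 + 69·232 = 56
u_51 = 112·56 + 69·13 = 1
u_52 = 112·1 + 69·56 = 136
u_53 = 112·136 + 69·1 = 197
u_54 = 112·197 + 69·136 = 216
u_55 = 112·216 + 69·197 = 153
u_56 = 112·153 + 69·216 = 40
u_57 = 112·40 + 69·153 = 189
u_58 = 112·189 + 69·40 = 120
u_59 = 112·120 + 69·189 = 113
u_60 = 112·113 + 69·120 = 200
u_61 = 112·200 + 69·113 = 245
u_62 = 112·245 + 69·200 = 24
u_63 = 112·24 + 69·245 = 137
u_64 = 112·137 + 69·24 = 104
u_65 = 112·104 + 69·137 = 109
u_66 = 112·109 + 69·104 = 184
u_67 = 112·184 + 69·109 = 225
u_68 = 112·225 + 69·184 = 8
u_69 = 112·8 + 69·225 = 37
u_70 = 112·37 + 69·8 = 88
u_71 = 112·88 + 69·37 = 121
u_72 = 112·121 + 69·88 = 168
u_73 = 112·168 + 69·121 = 29
u_74 = 112·29 + 69·168 = 248
u_75 = 112·248 + 69·29 = 81
u_76 = 112·81 + 69·248 = 72
u_77 = 112·72 + 69·81 = 85
u_78 = 112·85 + 69·72 = 152
u_79 = 112·152 + 69·85 = 105
u_80 = 112·105 + 69·152 = 232
u_81 = 112·232 + 69·105 = 205
u_82 = 112·205 + 69·232 = 56
u_83 = 112·56 + 69·205 = 193
u_84 = 112·193 + 69·56 = 136
u_85 = 112·136 + 69·193 = 133
u_86 = 112·133 + 69·136 = 216
u_87 = 112·216 + 69·133 = 89
u_88 = 112·89 + 69·216 = 40
u_89 = 112·40 + 69·89 = 125
u_90 = 112·125 + 69·40 = 120
u_91 = 112·120 + 69·125 = 49
u_92 = 112·49 + 69·120 = 200
u_93 = 112·200 + 69·49 = 181
u_94 = 112·181 + 69·200 = 24
u_95 = 112·24 + 69·181 = 73
u_96 = 112·73 + 69·24 = 104
u_97 = 112·104 + 69·73 = 45
u_98 = 112·45 + 69·104 = 184
u_99 = 112·184 + 69·45 = 161
u_100 = 112·161 + 69·184 = 8
u_101 = 112·8 + 69·161 = 229
u_102 = 112·229 + 69·8 = 88
u_103 = 112·88 + 69·229 = 57
u_104 = 112·57 + 69·88 = 168
u_105 = 112·168 + 69·57 = 221
u_106 = 112·221 + 69·168 = 248
u_107 = 112·248 + 69·221 = 17
u_108 = 112·17 + 69·248 = 72
u_109 = 112·72 + 69·17 = 21
u_110 = 112·21 + 69·72 = 152
u_111 = 112·152 + 69·21 = 41
u_112 = 112·41 + 69·152 = 232
u_113 = 112·232 + 69·41 = 141
u_114 = 112·141 + 69·232 = 56
u_115 = 112·56 + 69·141 = 129
u_116 = 112·129 + 69·56 = 136
u_117 = 112·136 + 69·129 = 69
u_118 = 112·69 + 69·136 = 216
u_119 = 112·216 + 69·69 = 25
u_120 = 112·25 + 69·216 = 40
u_121 = 112·40 + 69·25 = 61
u_122 = 112·61 + 69·40 = 120
u_123 = 112·120 + 69·61 = 241
u_124 = 112·241 + 69·120 = 200
u_125 = 112·200 + 69·241 = 117
u_126 = 112·117 + 69·200 = 24
u_127 = 112·24 + 69·117 = 9
u_128 = 112·9 + 69·24 = 104
u_129 = 112·104 + 69·9 = 237
(u_128, u_129) = (104, 237) = (u_0, u_1), so the sequence has period 128.
298 ≡ 42 (mod 128), hence u_298 = u_42 = 248.

248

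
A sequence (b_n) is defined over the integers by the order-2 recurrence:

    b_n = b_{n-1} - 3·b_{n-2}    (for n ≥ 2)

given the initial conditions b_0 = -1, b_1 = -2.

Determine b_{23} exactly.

b_2 = 1·-2 + -3·-1 = 1
b_3 = 1·1 + -3·-2 = 7
b_4 = 1·7 + -3·1 = 4
b_5 = 1·4 + -3·7 = -17
b_6 = 1·-17 + -3·4 = -29
b_7 = 1·-29 + -3·-17 = 22
b_8 = 1·22 + -3·-29 = 109
b_9 = 1·109 + -3·22 = 43
b_10 = 1·43 + -3·109 = -284
b_11 = 1·-284 + -3·43 = -413
b_12 = 1·-413 + -3·-284 = 439
b_13 = 1·439 + -3·-413 = 1678
b_14 = 1·1678 + -3·439 = 361
b_15 = 1·361 + -3·1678 = -4673
b_16 = 1·-4673 + -3·361 = -5756
b_17 = 1·-5756 + -3·-4673 = 8263
b_18 = 1·8263 + -3·-5756 = 25531
b_19 = 1·25531 + -3·8263 = 742
b_20 = 1·742 + -3·25531 = -75851
b_21 = 1·-75851 + -3·742 = -78077
b_22 = 1·-78077 + -3·-75851 = 149476
b_23 = 1·149476 + -3·-78077 = 383707

383707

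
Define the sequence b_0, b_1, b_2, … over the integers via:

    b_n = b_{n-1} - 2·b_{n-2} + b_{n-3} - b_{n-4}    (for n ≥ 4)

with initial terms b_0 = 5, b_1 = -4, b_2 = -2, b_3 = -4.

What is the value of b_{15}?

b_4 = 1·-4 + -2·-2 + 1·-4 + -1·5 = -9
b_5 = 1·-9 + -2·-4 + 1·-2 + -1·-4 = 1
b_6 = 1·1 + -2·-9 + 1·-4 + -1·-2 = 17
b_7 = 1·17 + -2·1 + 1·-9 + -1·-4 = 10
b_8 = 1·10 + -2·17 + 1·1 + -1·-9 = -14
b_9 = 1·-14 + -2·10 + 1·17 + -1·1 = -18
b_10 = 1·-18 + -2·-14 + 1·10 + -1·17 = 3
b_11 = 1·3 + -2·-18 + 1·-14 + -1·10 = 15
b_12 = 1·15 + -2·3 + 1·-18 + -1·-14 = 5
b_13 = 1·5 + -2·15 + 1·3 + -1·-18 = -4
b_14 = 1·-4 + -2·5 + 1·15 + -1·3 = -2
b_15 = 1·-2 + -2·-4 + 1·5 + -1·15 = -4

-4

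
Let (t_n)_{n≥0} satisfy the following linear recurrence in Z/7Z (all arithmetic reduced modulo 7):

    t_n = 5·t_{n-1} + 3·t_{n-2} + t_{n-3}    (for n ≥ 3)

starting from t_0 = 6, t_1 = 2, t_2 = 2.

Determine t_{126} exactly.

t_3 = 5·2 + 3·2 + 1·6 = 1
t_4 = 5·1 + 3·2 + 1·2 = 6
t_5 = 5·6 + 3·1 + 1·2 = 0
t_6 = 5·0 + 3·6 + 1·1 = 5
t_7 = 5·5 + 3·0 + 1·6 = 3
t_8 = 5·3 + 3·5 + 1·0 = 2
t_9 = 5·2 + 3·3 + 1·5 = 3
t_10 = 5·3 + 3·2 + 1·3 = 3
t_11 = 5·3 + 3·3 + 1·2 = 5
t_12 = 5·5 + 3·3 + 1·3 = 2
t_13 = 5·2 + 3·5 + 1·3 = 0
t_14 = 5·0 + 3·2 + 1·5 = 4
t_15 = 5·4 + 3·0 + 1·2 = 1
t_16 = 5·1 + 3·4 + 1·0 = 3
t_17 = 5·3 + 3·1 + 1·4 = 1
t_18 = 5·1 + 3·3 + 1·1 = 1
t_19 = 5·1 + 3·1 + 1·3 = 4
t_20 = 5·4 + 3·1 + 1·1 = 3
t_21 = 5·3 + 3·4 + 1·1 = 0
t_22 = 5·0 + 3·3 + 1·4 = 6
t_23 = 5·6 + 3·0 + 1·3 = 5
t_24 = 5·5 + 3·6 + 1·0 = 1
t_25 = 5·1 + 3·5 + 1·6 = 5
t_26 = 5·5 + 3·1 + 1·5 = 5
t_27 = 5·5 + 3·5 + 1·1 = 6
t_28 = 5·6 + 3·5 + 1·5 = 1
t_29 = 5·1 + 3·6 + 1·5 = 0
t_30 = 5·0 + 3·1 + 1·6 = 2
t_31 = 5·2 + 3·0 + 1·1 = 4
t_32 = 5·4 + 3·2 + 1·0 = 5
t_33 = 5·5 + 3·4 + 1·2 = 4
t_34 = 5·4 + 3·5 + 1·4 = 4
t_35 = 5·4 + 3·4 + 1·5 = 2
t_36 = 5·2 + 3·4 + 1·4 = 5
t_37 = 5·5 + 3·2 + 1·4 = 0
t_38 = 5·0 + 3·5 + 1·2 = 3
t_39 = 5·3 + 3·0 + 1·5 = 6
t_40 = 5·6 + 3·3 + 1·0 = 4
t_41 = 5·4 + 3·6 + 1·3 = 6
t_42 = 5·6 + 3·4 + 1·6 = 6
t_43 = 5·6 + 3·6 + 1·4 = 3
t_44 = 5·3 + 3·6 + 1·6 = 4
t_45 = 5·4 + 3·3 + 1·6 = 0
t_46 = 5·0 + 3·4 + 1·3 = 1
t_47 = 5·1 + 3·0 + 1·4 = 2
t_48 = 5·2 + 3·1 + 1·0 = 6
t_49 = 5·6 + 3·2 + 1·1 = 2
t_50 = 5·2 + 3·6 + 1·2 = 2
(t_48, t_49, t_50) = (6, 2, 2) = (t_0, t_1, t_2), so the sequence has period 48.
126 ≡ 30 (mod 48), hence t_126 = t_30 = 2.

2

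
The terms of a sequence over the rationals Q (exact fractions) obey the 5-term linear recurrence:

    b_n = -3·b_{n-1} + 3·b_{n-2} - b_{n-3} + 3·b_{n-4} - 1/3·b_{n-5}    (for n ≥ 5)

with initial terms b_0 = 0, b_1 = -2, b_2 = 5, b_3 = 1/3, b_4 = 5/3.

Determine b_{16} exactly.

1338865037/27

b_5 = -3·5/3 + 3·1/3 + -1·5 + 3·-2 + -1/3·0 = -15
b_6 = -3·-15 + 3·5/3 + -1·1/3 + 3·5 + -1/3·-2 = 196/3
b_7 = -3·196/3 + 3·-15 + -1·5/3 + 3·1/3 + -1/3·5 = -730/3
b_8 = -3·-730/3 + 3·196/3 + -1·-15 + 3·5/3 + -1/3·1/3 = 8513/9
b_9 = -3·8513/9 + 3·-730/3 + -1·196/3 + 3·-15 + -1/3·5/3 = -33107/9
b_10 = -3·-33107/9 + 3·8513/9 + -1·-730/3 + 3·196/3 + -1/3·-15 = 42953/3
b_11 = -3·42953/3 + 3·-33107/9 + -1·8513/9 + 3·-730/3 + -1/3·196/3 = -167059/3
b_12 = -3·-167059/3 + 3·42953/3 + -1·-33107/9 + 3·8513/9 + -1/3·-730/3 = 649828/3
b_13 = -3·649828/3 + 3·-167059/3 + -1·42953/3 + 3·-33107/9 + -1/3·8513/9 = -22749002/27
b_14 = -3·-22749002/27 + 3·649828/3 + -1·-167059/3 + 3·42953/3 + -1/3·-33107/9 = 88488731/27
b_15 = -3·88488731/27 + 3·-22749002/27 + -1·649828/3 + 3·-167059/3 + -1/3·42953/3 = -12748189
b_16 = -3·-12748189 + 3·88488731/27 + -1·-22749002/27 + 3·649828/3 + -1/3·-167059/3 = 1338865037/27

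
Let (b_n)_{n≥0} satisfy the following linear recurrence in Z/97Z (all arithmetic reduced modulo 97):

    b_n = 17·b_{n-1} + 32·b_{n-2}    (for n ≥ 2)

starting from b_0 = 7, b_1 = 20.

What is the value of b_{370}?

b_2 = 17·20 + 32·7 = 79
b_3 = 17·79 + 32·20 = 43
b_4 = 17·43 + 32·79 = 58
b_5 = 17·58 + 32·43 = 34
b_6 = 17·34 + 32·58 = 9
b_7 = 17·9 + 32·34 = 77
Continuing the recurrence:
  b_8 = 45;  b_9 = 28;  b_10 = 73;  b_11 = 3;  b_12 = 59;  b_13 = 32
  b_14 = 7;  b_15 = 76;  b_16 = 61;  b_17 = 74;  b_18 = 9;  b_19 = 96
  b_20 = 77;  b_21 = 16;  b_22 = 20;  b_23 = 76;  b_24 = 89;  b_25 = 65
  b_26 = 73;  b_27 = 23;  b_28 = 11;  b_29 = 50;  b_30 = 38;  b_31 = 15
  b_32 = 16;  b_33 = 73;  b_34 = 7;  b_35 = 30;  b_36 = 55;  b_37 = 52
  b_38 = 25;  b_39 = 52;  b_40 = 35;  b_41 = 28;  b_42 = 44;  b_43 = 92
  b_44 = 62;  b_45 = 21;  b_46 = 13;  b_47 = 20;  b_48 = 77;  b_49 = 9
  b_50 = 95;  b_51 = 60;  b_52 = 83;  b_53 = 33;  b_54 = 16;  b_55 = 67
  b_56 = 2;  b_57 = 44;  b_58 = 36;  b_59 = 80;  b_60 = 87;  b_61 = 62
  b_62 = 55;  b_63 = 9;  b_64 = 70;  b_65 = 23;  b_66 = 12;  b_67 = 67
  b_68 = 68;  b_69 = 2;  b_70 = 76;  b_71 = 95;  b_72 = 70;  b_73 = 59
  b_74 = 42;  b_75 = 80;  b_76 = 85;  b_77 = 28;  b_78 = 92;  b_79 = 35
  b_80 = 47;  b_81 = 76;  b_82 = 80;  b_83 = 9;  b_84 = 94;  b_85 = 43
  b_86 = 53;  b_87 = 46;  b_88 = 53;  b_89 = 45;  b_90 = 36;  b_91 = 15
  b_92 = 49;  b_93 = 52;  b_94 = 27;  b_95 = 86;  b_96 = 95;  b_97 = 2
  b_98 = 67;  b_99 = 39;  b_100 = 91;  b_101 = 79;  b_102 = 84;  b_103 = 76
  b_104 = 3;  b_105 = 58;  b_106 = 15;  b_107 = 74;  b_108 = 89;  b_109 = 1
  b_110 = 52;  b_111 = 43;  b_112 = 67;  b_113 = 90;  b_114 = 85;  b_115 = 57
  b_116 = 3;  b_117 = 32;  b_118 = 58;  b_119 = 70;  b_120 = 39;  b_121 = 90
  b_122 = 62;  b_123 = 54;  b_124 = 89;  b_125 = 40;  b_126 = 36;  b_127 = 49
  b_128 = 45;  b_129 = 5;  b_130 = 70;  b_131 = 89;  b_132 = 67;  b_133 = 10
  b_134 = 83;  b_135 = 82;  b_136 = 73;  b_137 = 82;  b_138 = 44;  b_139 = 74
  b_140 = 47;  b_141 = 63;  b_142 = 53;  b_143 = 7;  b_144 = 69;  b_145 = 39
  b_146 = 58;  b_147 = 3;  b_148 = 64;  b_149 = 20;  b_150 = 60;  b_151 = 11
  b_152 = 70;  b_153 = 87;  b_154 = 33;  b_155 = 47;  b_156 = 12;  b_157 = 59
  b_158 = 29;  b_159 = 53;  b_160 = 83;  b_161 = 3;  b_162 = 88;  b_163 = 40
  b_164 = 4;  b_165 = 87;  b_166 = 55;  b_167 = 33;  b_168 = 90;  b_169 = 64
  b_170 = 88;  b_171 = 52;  b_172 = 14;  b_173 = 59;  b_174 = 93;  b_175 = 74
  b_176 = 63;  b_177 = 44;  b_178 = 48;  b_179 = 90;  b_180 = 59;  b_181 = 3
  b_182 = 96;  b_183 = 79;  b_184 = 50;  b_185 = 80;  b_186 = 50;  b_187 = 15
  b_188 = 12;  b_189 = 5;  b_190 = 81;  b_191 = 82;  b_192 = 9;  b_193 = 61
  b_194 = 64;  b_195 = 33;  b_196 = 87;  b_197 = 13;  b_198 = 95;  b_199 = 91
  b_200 = 28;  b_201 = 90;  b_202 = 1;  b_203 = 84;  b_204 = 5;  b_205 = 57
  b_206 = 62;  b_207 = 65;  b_208 = 82;  b_209 = 79;  b_210 = 87;  b_211 = 30
  b_212 = 93;  b_213 = 19;  b_214 = 1;  b_215 = 43;  b_216 = 84;  b_217 = 88
  b_218 = 13;  b_219 = 30;  b_220 = 53;  b_221 = 18;  b_222 = 62;  b_223 = 78
  b_224 = 12;  b_225 = 81;  b_226 = 15;  b_227 = 34;  b_228 = 88;  b_229 = 62
  b_230 = 87;  b_231 = 68;  b_232 = 60;  b_233 = 92;  b_234 = 89;  b_235 = 92
  b_236 = 47;  b_237 = 57;  b_238 = 48;  b_239 = 21;  b_240 = 50;  b_241 = 67
  b_242 = 23;  b_243 = 13;  b_244 = 84;  b_245 = 1;  b_246 = 86;  b_247 = 39
  b_248 = 20;  b_249 = 36;  b_250 = 88;  b_251 = 29;  b_252 = 11;  b_253 = 48
  b_254 = 4;  b_255 = 52;  b_256 = 42;  b_257 = 50;  b_258 = 60;  b_259 = 1
  b_260 = 94;  b_261 = 78;  b_262 = 66;  b_263 = 29;  b_264 = 83;  b_265 = 11
  b_266 = 30;  b_267 = 86;  b_268 = 94;  b_269 = 82;  b_270 = 37;  b_271 = 52
  b_272 = 31;  b_273 = 57;  b_274 = 21;  b_275 = 47;  b_276 = 16;  b_277 = 30
  b_278 = 52;  b_279 = 1;  b_280 = 32;  b_281 = 91;  b_282 = 49;  b_283 = 59
  b_284 = 49;  b_285 = 5;  b_286 = 4;  b_287 = 34;  b_288 = 27;  b_289 = 92
  b_290 = 3;  b_291 = 85;  b_292 = 86;  b_293 = 11;  b_294 = 29;  b_295 = 69
  b_296 = 64;  b_297 = 95;  b_298 = 74;  b_299 = 30;  b_300 = 65;  b_301 = 28
  b_302 = 34;  b_303 = 19;  b_304 = 53;  b_305 = 54;  b_306 = 92;  b_307 = 91
  b_308 = 29;  b_309 = 10;  b_310 = 31;  b_311 = 71;  b_312 = 65;  b_313 = 79
  b_314 = 28;  b_315 = 94;  b_316 = 69;  b_317 = 10;  b_318 = 50;  b_319 = 6
  b_320 = 53;  b_321 = 26;  b_322 = 4;  b_323 = 27;  b_324 = 5;  b_325 = 76
  b_326 = 94;  b_327 = 53;  b_328 = 29;  b_329 = 55;  b_330 = 20;  b_331 = 63
  b_332 = 62;  b_333 = 63;  b_334 = 48;  b_335 = 19;  b_336 = 16;  b_337 = 7
  b_338 = 49;  b_339 = 87;  b_340 = 40;  b_341 = 69;  b_342 = 28;  b_343 = 65
  b_344 = 61;  b_345 = 13;  b_346 = 39;  b_347 = 12;  b_348 = 94;  b_349 = 42
  b_350 = 36;  b_351 = 16;  b_352 = 66;  b_353 = 82;  b_354 = 14;  b_355 = 49
  b_356 = 20;  b_357 = 65;  b_358 = 96;  b_359 = 26;  b_360 = 22;  b_361 = 42
  b_362 = 60;  b_363 = 36;  b_364 = 10;  b_365 = 61;  b_366 = 96;  b_367 = 92
  b_368 = 77
b_369 = 17·77 + 32·92 = 82
b_370 = 17·82 + 32·77 = 75

75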